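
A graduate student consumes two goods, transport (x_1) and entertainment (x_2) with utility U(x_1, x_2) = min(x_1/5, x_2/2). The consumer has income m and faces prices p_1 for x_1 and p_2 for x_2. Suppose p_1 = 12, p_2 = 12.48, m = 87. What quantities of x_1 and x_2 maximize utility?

x_1* = 5.1201, x_2* = 2.048

Leontief preferences: the optimum is at the kink where x_1/5 = x_2/2, i.e. x_2 = (2/5)·x_1.
Budget: p_1·x_1 + p_2·(2/5)·x_1 = m, so (5·p_1 + 2·p_2)·x_1 = 5·m.
Demand: x_1*(p_1,p_2,m) = 5·m/(5·p_1 + 2·p_2), x_2* = 2·m/(5·p_1 + 2·p_2).
Here 5·12 + 2·12.48 = 84.96, giving x_1* = 5.1201 and x_2* = 2.048.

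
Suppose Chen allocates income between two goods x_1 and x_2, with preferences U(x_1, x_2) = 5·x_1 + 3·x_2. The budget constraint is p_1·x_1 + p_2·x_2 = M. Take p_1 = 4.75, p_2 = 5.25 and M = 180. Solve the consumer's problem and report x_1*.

x_1* = 37.8947

Linear utility — the consumer picks whichever good has higher MU/price: 5/4.75 = 1.0526 vs 3/5.25 = 0.5714.
x_1 gives more utility per dollar, so spend all income on x_1: x_1* = M/p_1, x_2* = 0.
Numerically: x_1* = 37.8947, x_2* = 0.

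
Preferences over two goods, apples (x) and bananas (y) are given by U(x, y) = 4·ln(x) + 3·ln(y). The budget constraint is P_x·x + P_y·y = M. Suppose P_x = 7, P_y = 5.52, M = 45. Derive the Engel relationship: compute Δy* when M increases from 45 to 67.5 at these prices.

Δy* = 1.7469

MU_x/MU_y = (4·y)/(3·x); tangency sets this equal to P_x/P_y.
Rearranging, P_y·y = (3/4)·P_x·x. Substituting into the budget gives P_x·x·(1 + (3/4)) = M.
Demand: x*(P_x,P_y,M) = 4/7·M/P_x and y* = 3/7·M/P_y.
At P_x=7, P_y=5.52, M=45: y* = 3/7·45/5.52 = 3.4938.
At M' = 67.5: y* = 5.2407. Change: 5.2407 − 3.4938 = 1.7469.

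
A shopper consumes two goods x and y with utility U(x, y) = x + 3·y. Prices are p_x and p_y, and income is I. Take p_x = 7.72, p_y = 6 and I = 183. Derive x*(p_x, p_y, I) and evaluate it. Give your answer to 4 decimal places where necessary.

y gives more utility per dollar, so spend all income on y: y* = I/p_y, x* = 0.
Numerically: x* = 0, y* = 30.5.

x* = 0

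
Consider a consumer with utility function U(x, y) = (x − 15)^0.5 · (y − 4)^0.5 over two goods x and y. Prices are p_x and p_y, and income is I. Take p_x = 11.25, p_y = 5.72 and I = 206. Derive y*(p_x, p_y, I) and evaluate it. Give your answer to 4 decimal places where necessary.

Let x' = x−15, y' = y−4. MRS = y'/x' = p_x/p_y.
Substituting into the budget: x* = 15 + 0.5·(I − 15·p_x − 4·p_y)/p_x, and y* = 4 + 0.5·(…)/p_y.
Discretionary income = 206 − 15·11.25 − 4·5.72 = 14.37; y* = 4 + 0.5·14.37/5.72 = 5.2561.

y* = 5.2561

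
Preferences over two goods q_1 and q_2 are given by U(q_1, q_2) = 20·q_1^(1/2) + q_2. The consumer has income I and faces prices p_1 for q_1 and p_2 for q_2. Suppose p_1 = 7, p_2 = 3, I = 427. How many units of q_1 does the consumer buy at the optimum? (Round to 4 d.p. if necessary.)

Set MRS = p_1/p_2: 10·q_1^(−1/2) = p_1/p_2.
Thus q_1* = (10·p_2/p_1)² — independent of I — with the rest of income spent on q_2.
Plugging in: q_1* = (10·3/7)² = 18.3673.

q_1* = 18.3673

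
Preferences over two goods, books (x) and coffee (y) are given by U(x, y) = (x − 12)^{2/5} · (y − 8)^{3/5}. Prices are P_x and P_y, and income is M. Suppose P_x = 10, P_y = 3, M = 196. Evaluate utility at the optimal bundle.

Let x' = x−12, y' = y−8. MRS = (2/3)·y'/x' = P_x/P_y.
Substituting into the budget: x* = 12 + 0.4·(M − 12·P_x − 8·P_y)/P_x, and y* = 8 + 0.6·(…)/P_y.
Discretionary income = 196 − 12·10 − 8·3 = 52; x* = 12 + 0.4·52/10 = 14.08; y* = 8 + 0.6·52/3 = 18.4.
Utility at the optimum: U(14.08, 18.4) = 5.4632.

V = 5.4632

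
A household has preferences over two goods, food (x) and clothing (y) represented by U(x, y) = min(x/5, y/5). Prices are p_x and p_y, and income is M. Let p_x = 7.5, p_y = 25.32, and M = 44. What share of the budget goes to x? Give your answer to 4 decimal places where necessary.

Leontief preferences: the optimum is at the kink where x/5 = y/5, i.e. y = x.
Budget: p_x·x + p_y·x = M, so (5·p_x + 5·p_y)·x = 5·M.
Demand: x*(p_x,p_y,M) = 5·M/(5·p_x + 5·p_y), y* = 5·M/(5·p_x + 5·p_y).
Here 5·7.5 + 5·25.32 = 164.1, giving x* = 1.3406 and y* = 1.3406.
Expenditure on x: 7.5·1.3406 = 10.0548; share = 0.2285.

share on x = 0.2285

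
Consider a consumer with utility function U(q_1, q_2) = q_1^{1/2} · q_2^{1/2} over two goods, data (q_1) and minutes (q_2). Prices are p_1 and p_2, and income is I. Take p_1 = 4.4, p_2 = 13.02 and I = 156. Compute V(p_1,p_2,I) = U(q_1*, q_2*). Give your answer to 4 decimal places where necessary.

V = 10.3054

The MRS is q_2/q_1. Set MRS = p_1/p_2.
So 0.5·p_2·q_2 = 0.5·p_1·q_1; combined with the budget, a share 0.5 of income goes to q_1.
Demand: q_1*(p_1,p_2,I) = 0.5·I/p_1 and q_2* = 0.5·I/p_2.
At p_1=4.4, p_2=13.02, I=156: q_1* = 0.5·156/4.4 = 17.7273, q_2* = 5.9908.
Utility at the optimum: U(17.7273, 5.9908) = 10.3054.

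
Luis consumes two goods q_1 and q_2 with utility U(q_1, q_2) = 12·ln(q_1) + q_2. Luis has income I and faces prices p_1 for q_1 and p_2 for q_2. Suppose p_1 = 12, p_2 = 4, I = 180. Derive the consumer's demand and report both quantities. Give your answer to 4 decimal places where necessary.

q_1* = 4, q_2* = 33

MU_q_1 = 12/q_1, MU_q_2 = 1. Tangency: 12/q_1 = p_1/p_2.
So q_1*(p_1,p_2) = 12·p_2/p_1, independent of income; and q_2* = (I − 12·p_2)/p_2.
At the given prices: q_1* = 12·4/12 = 4, and q_2* = 33.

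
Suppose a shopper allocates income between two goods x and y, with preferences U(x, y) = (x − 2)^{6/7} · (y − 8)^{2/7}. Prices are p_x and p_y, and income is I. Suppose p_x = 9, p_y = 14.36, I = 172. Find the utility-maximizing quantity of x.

x* = 5.26

This is Cobb-Douglas in (x−2, y−8): tangency gives 6/7·p_y·(y−8) = 2/7·p_x·(x−2).
After buying the subsistence bundle (2, 8), a share 0.75 of the remaining income goes to x: x* = 2 + 0.75·(I − 2p_x − 8p_y)/p_x.
Discretionary income = 172 − 2·9 − 8·14.36 = 39.12; x* = 2 + 0.75·39.12/9 = 5.26.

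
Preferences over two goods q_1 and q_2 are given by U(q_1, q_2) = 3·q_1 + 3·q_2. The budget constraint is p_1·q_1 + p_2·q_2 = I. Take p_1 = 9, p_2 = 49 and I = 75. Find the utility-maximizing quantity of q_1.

Numerically: q_1* = 8.3333, q_2* = 0.

q_1* = 8.3333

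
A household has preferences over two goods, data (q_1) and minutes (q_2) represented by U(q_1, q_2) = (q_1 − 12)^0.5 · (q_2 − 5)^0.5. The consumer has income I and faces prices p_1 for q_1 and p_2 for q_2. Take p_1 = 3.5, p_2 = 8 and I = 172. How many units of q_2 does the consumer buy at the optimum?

q_2* = 10.625

Let q_1' = q_1−12, q_2' = q_2−5. MRS = q_2'/q_1' = p_1/p_2.
Substituting into the budget: q_1* = 12 + 0.5·(I − 12·p_1 − 5·p_2)/p_1, and q_2* = 5 + 0.5·(…)/p_2.
Discretionary income = 172 − 12·3.5 − 5·8 = 90; q_2* = 5 + 0.5·90/8 = 10.625.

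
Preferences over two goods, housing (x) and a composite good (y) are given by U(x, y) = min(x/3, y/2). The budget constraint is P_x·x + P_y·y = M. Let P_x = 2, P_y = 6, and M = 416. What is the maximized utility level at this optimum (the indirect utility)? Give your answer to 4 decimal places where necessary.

V = 23.1111

With perfect complements, no substitution: consume in ratio x:y = 3:2.
Budget: P_x·x + P_y·(2/3)·x = M, so (3·P_x + 2·P_y)·x = 3·M.
Demand: x*(P_x,P_y,M) = 3·M/(3·P_x + 2·P_y), y* = 2·M/(3·P_x + 2·P_y).
Here 3·2 + 2·6 = 18, giving x* = 69.3333 and y* = 46.2222.
Utility at the optimum: U(69.3333, 46.2222) = 23.1111.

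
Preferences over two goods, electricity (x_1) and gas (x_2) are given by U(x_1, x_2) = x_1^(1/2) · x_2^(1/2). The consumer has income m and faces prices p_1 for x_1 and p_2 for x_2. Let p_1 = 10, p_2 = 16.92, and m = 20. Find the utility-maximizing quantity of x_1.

x_1* = 1

The MRS is x_2/x_1. Set MRS = p_1/p_2.
So 0.5·p_2·x_2 = 0.5·p_1·x_1; combined with the budget, a share 0.5 of income goes to x_1.
Demand: x_1*(p_1,p_2,m) = 0.5·m/p_1 and x_2* = 0.5·m/p_2.
At p_1=10, p_2=16.92, m=20: x_1* = 0.5·20/10 = 1.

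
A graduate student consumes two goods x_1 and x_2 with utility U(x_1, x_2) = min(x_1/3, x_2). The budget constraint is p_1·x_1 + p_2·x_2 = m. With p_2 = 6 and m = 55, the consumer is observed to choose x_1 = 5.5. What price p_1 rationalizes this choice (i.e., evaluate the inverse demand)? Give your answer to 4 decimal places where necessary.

p_1 = 8

With perfect complements, no substitution: consume in ratio x_1:x_2 = 3:1.
Budget: p_1·x_1 + p_2·(1/3)·x_1 = m, so (3·p_1 + p_2)·x_1 = 3·m.
Demand: x_1*(p_1,p_2,m) = 3·m/(3·p_1 + p_2), x_2* = m/(3·p_1 + p_2).
Set x_1* = 5.5 in the demand function and solve for p_1: p_1 = 8.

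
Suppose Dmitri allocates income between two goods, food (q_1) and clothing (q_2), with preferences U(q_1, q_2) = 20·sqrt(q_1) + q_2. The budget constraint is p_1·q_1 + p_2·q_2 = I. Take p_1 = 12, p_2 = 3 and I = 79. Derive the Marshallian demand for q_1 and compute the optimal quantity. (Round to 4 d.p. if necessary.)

q_1* = 6.25

Utility is quasi-linear in q_2; the FOC for q_1 is 10/√q_1 = p_1/p_2.
Solve: √q_1 = 10·p_2/p_1, so q_1*(p_1,p_2) = (10·p_2/p_1)², and q_2* = (I − p_1·q_1*)/p_2.
Plugging in: q_1* = (10·3/12)² = 6.25.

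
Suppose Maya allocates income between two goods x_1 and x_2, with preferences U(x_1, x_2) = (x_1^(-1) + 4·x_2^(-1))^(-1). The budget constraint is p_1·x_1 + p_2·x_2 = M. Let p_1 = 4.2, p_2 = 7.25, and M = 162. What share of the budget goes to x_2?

share on x_2 = 0.7243

MU_x_1 ∝ x_1^(-2), MU_x_2 ∝ 4·x_2^(-2), so MRS = (1/4)·(x_2/x_1)^(2) = p_1/p_2.
Solve for the ratio: x_2/x_1 = [4·p_1/p_2]^(0.5).
With the ratio pinned down, the budget gives x_1* = M/(p_1 + p_2·(x_2/x_1)) and x_2* = (x_2/x_1)·x_1*.
Numerically x_2/x_1 = 1.522249, so x_1* = 162/(4.2 + 7.25·1.522249) = 10.6325 and x_2* = 1.522249·10.6325 = 16.1853.
Expenditure on x_2: 7.25·16.1853 = 117.3435; share = 0.7243.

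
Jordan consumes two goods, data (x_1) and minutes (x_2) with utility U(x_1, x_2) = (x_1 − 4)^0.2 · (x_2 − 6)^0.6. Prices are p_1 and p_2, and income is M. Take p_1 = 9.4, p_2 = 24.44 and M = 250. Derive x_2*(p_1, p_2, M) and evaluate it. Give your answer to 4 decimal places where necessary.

MRS = (1/3)·(x_2−6)/(x_1−4). Tangency with p_1/p_2 gives x_2−6 = 3·(p_1/p_2)·(x_1−4).
After buying the subsistence bundle (4, 6), a share 0.25 of the remaining income goes to x_1: x_1* = 4 + 0.25·(M − 4p_1 − 6p_2)/p_1.
Discretionary income = 250 − 4·9.4 − 6·24.44 = 65.76; x_2* = 6 + 0.75·65.76/24.44 = 8.018.

x_2* = 8.018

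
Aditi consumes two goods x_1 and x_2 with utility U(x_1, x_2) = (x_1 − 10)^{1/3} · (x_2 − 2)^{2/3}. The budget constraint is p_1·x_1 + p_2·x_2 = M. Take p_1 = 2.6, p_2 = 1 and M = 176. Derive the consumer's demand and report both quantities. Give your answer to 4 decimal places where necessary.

MRS = (1/2)·(x_2−2)/(x_1−10). Tangency with p_1/p_2 gives x_2−2 = 2·(p_1/p_2)·(x_1−10).
Substituting into the budget: x_1* = 10 + 1/3·(M − 10·p_1 − 2·p_2)/p_1, and x_2* = 2 + 2/3·(…)/p_2.
Discretionary income = 176 − 10·2.6 − 2·1 = 148; x_1* = 10 + 1/3·148/2.6 = 28.9744; x_2* = 2 + 2/3·148/1 = 100.6667.

x_1* = 28.9744, x_2* = 100.6667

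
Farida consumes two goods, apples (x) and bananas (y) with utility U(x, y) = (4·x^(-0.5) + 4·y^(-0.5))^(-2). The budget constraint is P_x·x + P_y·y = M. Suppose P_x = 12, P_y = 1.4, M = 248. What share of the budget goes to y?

share on y = 0.3282

MU_x ∝ 4·x^(-1.5), MU_y ∝ 4·y^(-1.5), so MRS = (y/x)^(1.5) = P_x/P_y.
Solve for the ratio: y/x = [P_x/P_y]^(2/3).
Substitute y = (y/x)·x into the budget: x* = M/(P_x + P_y·(y/x)).
Numerically y/x = 4.188278, so x* = 248/(12 + 1.4·4.188278) = 13.883 and y* = 4.188278·13.883 = 58.1458.
Expenditure on y: 1.4·58.1458 = 81.4041; share = 0.3282.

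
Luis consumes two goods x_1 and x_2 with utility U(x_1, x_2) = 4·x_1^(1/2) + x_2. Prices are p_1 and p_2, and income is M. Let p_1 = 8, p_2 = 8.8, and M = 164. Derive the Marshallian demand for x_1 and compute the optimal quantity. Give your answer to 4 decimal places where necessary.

x_1* = 4.84

Utility is quasi-linear in x_2; the FOC for x_1 is 2/√x_1 = p_1/p_2.
Thus x_1* = (2·p_2/p_1)² — independent of M — with the rest of income spent on x_2.
Plugging in: x_1* = (2·8.8/8)² = 4.84.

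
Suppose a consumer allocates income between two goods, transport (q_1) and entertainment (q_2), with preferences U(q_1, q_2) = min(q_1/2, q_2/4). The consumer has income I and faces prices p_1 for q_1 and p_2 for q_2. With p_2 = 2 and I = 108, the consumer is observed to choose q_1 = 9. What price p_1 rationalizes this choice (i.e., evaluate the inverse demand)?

With perfect complements, no substitution: consume in ratio q_1:q_2 = 2:4.
Budget: p_1·q_1 + p_2·2·q_1 = I, so (2·p_1 + 4·p_2)·q_1 = 2·I.
Demand: q_1*(p_1,p_2,I) = 2·I/(2·p_1 + 4·p_2), q_2* = 4·I/(2·p_1 + 4·p_2).
Set q_1* = 9 in the demand function and solve for p_1: p_1 = 8.

p_1 = 8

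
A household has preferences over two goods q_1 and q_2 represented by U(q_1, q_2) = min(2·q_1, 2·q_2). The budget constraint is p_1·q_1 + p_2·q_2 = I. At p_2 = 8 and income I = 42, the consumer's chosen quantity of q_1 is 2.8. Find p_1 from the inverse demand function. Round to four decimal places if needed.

p_1 = 7

With perfect complements, no substitution: consume in ratio q_1:q_2 = 2:2.
Budget: p_1·q_1 + p_2·q_1 = I, so (2·p_1 + 2·p_2)·q_1 = 2·I.
Demand: q_1*(p_1,p_2,I) = 2·I/(2·p_1 + 2·p_2), q_2* = 2·I/(2·p_1 + 2·p_2).
Set q_1* = 2.8 in the demand function and solve for p_1: p_1 = 7.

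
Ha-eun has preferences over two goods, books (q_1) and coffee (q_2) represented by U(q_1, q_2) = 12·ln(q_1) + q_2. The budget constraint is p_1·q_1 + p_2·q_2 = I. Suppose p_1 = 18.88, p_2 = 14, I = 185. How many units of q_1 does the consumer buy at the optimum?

MU_q_1 = 12/q_1, MU_q_2 = 1. Tangency: 12/q_1 = p_1/p_2.
So q_1*(p_1,p_2) = 12·p_2/p_1, independent of income; and q_2* = (I − 12·p_2)/p_2.
At the given prices: q_1* = 12·14/18.88 = 8.8983.

q_1* = 8.8983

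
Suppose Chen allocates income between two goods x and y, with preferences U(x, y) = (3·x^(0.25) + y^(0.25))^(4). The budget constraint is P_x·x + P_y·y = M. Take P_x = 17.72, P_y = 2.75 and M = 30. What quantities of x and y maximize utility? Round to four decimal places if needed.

x* = 1.1839, y* = 3.2808

From the CES first-order condition, 3·(y/x)^(0.75) = P_x/P_y.
Solve for the ratio: y/x = [(1/3)·P_x/P_y]^(4/3).
Substitute y = (y/x)·x into the budget: x* = M/(P_x + P_y·(y/x)).
Numerically y/x = 2.771275, so x* = 30/(17.72 + 2.75·2.771275) = 1.1839 and y* = 2.771275·1.1839 = 3.2808.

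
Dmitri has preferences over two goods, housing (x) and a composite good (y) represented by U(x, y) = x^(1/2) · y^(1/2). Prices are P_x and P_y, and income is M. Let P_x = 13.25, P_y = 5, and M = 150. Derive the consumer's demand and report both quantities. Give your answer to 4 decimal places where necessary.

The MRS is y/x. Set MRS = P_x/P_y.
So 0.5·P_y·y = 0.5·P_x·x; combined with the budget, a share 0.5 of income goes to x.
Demand: x*(P_x,P_y,M) = 0.5·M/P_x and y* = 0.5·M/P_y.
At P_x=13.25, P_y=5, M=150: x* = 0.5·150/13.25 = 5.6604, y* = 15.

x* = 5.6604, y* = 15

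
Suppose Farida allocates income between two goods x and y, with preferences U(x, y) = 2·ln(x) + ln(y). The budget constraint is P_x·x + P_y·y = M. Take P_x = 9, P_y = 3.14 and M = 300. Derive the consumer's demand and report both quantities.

MU_x/MU_y = (2·y)/(x); tangency sets this equal to P_x/P_y.
So 2·P_y·y = P_x·x; combined with the budget, a share 2/3 of income goes to x.
Demand: x*(P_x,P_y,M) = 2/3·M/P_x and y* = 1/3·M/P_y.
At P_x=9, P_y=3.14, M=300: x* = 2/3·300/9 = 22.2222, y* = 31.8471.

x* = 22.2222, y* = 31.8471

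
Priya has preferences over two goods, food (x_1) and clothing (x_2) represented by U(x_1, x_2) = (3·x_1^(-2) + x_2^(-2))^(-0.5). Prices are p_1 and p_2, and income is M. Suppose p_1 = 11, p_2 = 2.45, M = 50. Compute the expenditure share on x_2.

share on x_2 = 0.203

With the ratio pinned down, the budget gives x_1* = M/(p_1 + p_2·(x_2/x_1)) and x_2* = (x_2/x_1)·x_1*.
Numerically x_2/x_1 = 1.143848, so x_1* = 50/(11 + 2.45·1.143848) = 3.6226 and x_2* = 1.143848·3.6226 = 4.1436.
Expenditure on x_2: 2.45·4.1436 = 10.1519; share = 0.203.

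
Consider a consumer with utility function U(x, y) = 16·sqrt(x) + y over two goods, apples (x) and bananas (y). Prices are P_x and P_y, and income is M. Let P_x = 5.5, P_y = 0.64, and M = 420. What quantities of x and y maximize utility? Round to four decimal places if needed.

x* = 0.8666, y* = 648.8027

Thus x* = (8·P_y/P_x)² — independent of M — with the rest of income spent on y.
Plugging in: x* = (8·0.64/5.5)² = 0.8666, y* = 648.8027.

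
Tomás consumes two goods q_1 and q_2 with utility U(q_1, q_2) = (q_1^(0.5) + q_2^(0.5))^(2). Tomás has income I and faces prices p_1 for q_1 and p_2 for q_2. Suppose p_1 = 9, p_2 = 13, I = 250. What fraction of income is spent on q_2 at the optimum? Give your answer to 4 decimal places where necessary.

From the CES first-order condition, (q_2/q_1)^(0.5) = p_1/p_2.
Solve for the ratio: q_2/q_1 = [p_1/p_2]^(2).
With the ratio pinned down, the budget gives q_1* = I/(p_1 + p_2·(q_2/q_1)) and q_2* = (q_2/q_1)·q_1*.
Numerically q_2/q_1 = 0.47929, so q_1* = 250/(9 + 13·0.47929) = 16.4141 and q_2* = 0.47929·16.4141 = 7.8671.
Expenditure on q_2: 13·7.8671 = 102.2727; share = 0.4091.

share on q_2 = 0.4091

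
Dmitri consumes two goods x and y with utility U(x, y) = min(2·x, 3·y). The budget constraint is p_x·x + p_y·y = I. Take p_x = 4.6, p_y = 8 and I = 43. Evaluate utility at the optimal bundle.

V = 8.6577

With perfect complements, no substitution: consume in ratio x:y = 3:2.
Budget: p_x·x + p_y·(2/3)·x = I, so (3·p_x + 2·p_y)·x = 3·I.
Demand: x*(p_x,p_y,I) = 3·I/(3·p_x + 2·p_y), y* = 2·I/(3·p_x + 2·p_y).
Here 3·4.6 + 2·8 = 29.8, giving x* = 4.3289 and y* = 2.8859.
Utility at the optimum: U(4.3289, 2.8859) = 8.6577.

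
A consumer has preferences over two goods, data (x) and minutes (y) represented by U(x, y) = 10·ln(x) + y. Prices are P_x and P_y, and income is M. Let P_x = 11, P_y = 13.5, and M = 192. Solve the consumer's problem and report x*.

x* = 12.2727

MU_x = 10/x, MU_y = 1. Tangency: 10/x = P_x/P_y.
So x*(P_x,P_y) = 10·P_y/P_x, independent of income; and y* = (M − 10·P_y)/P_y.
At the given prices: x* = 10·13.5/11 = 12.2727.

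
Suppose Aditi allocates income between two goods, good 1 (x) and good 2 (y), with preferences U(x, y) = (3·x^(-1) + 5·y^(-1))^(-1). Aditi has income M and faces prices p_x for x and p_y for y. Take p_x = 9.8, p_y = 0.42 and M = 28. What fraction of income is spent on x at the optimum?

MRS = MU_x/MU_y = (3/5)·(y/x)^(2). Set equal to p_x/p_y.
Hence y/x = ((5/3)·p_x/p_y)^(1/(2)), i.e. raised to the 0.5 power.
Substitute y = (y/x)·x into the budget: x* = M/(p_x + p_y·(y/x)).
Numerically y/x = 6.236096, so x* = 28/(9.8 + 0.42·6.236096) = 2.2546 and y* = 6.236096·2.2546 = 14.0598.
Expenditure on x: 9.8·2.2546 = 22.0949; share = 0.7891.

share on x = 0.7891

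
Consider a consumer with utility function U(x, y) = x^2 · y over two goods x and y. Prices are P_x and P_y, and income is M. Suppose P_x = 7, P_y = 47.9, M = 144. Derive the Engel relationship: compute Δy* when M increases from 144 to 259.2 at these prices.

Δy* = 0.8017

The MRS is 2·y/x. Set MRS = P_x/P_y.
So 2·P_y·y = P_x·x; combined with the budget, a share 2/3 of income goes to x.
Demand: x*(P_x,P_y,M) = 2/3·M/P_x and y* = 1/3·M/P_y.
At P_x=7, P_y=47.9, M=144: y* = 1/3·144/47.9 = 1.0021.
At M' = 259.2: y* = 1.8038. Change: 1.8038 − 1.0021 = 0.8017.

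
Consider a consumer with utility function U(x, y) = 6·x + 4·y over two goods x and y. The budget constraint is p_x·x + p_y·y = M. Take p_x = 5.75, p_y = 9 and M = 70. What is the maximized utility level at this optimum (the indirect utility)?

V = 73.0435

Perfect substitutes: compare marginal utility per dollar. 6/p_x vs 4/p_y → 1.0435 vs 0.4444.
x gives more utility per dollar, so spend all income on x: x* = M/p_x, y* = 0.
Numerically: x* = 12.1739, y* = 0.
Utility at the optimum: U(12.1739, 0) = 73.0435.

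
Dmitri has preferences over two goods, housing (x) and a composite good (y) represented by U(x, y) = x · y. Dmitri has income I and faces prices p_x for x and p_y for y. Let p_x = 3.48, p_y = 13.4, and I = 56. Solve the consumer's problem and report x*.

x* = 8.046

The MRS is y/x. Set MRS = p_x/p_y.
So p_y·y = p_x·x; combined with the budget, a share 0.5 of income goes to x.
Demand: x*(p_x,p_y,I) = 0.5·I/p_x and y* = 0.5·I/p_y.
At p_x=3.48, p_y=13.4, I=56: x* = 0.5·56/3.48 = 8.046.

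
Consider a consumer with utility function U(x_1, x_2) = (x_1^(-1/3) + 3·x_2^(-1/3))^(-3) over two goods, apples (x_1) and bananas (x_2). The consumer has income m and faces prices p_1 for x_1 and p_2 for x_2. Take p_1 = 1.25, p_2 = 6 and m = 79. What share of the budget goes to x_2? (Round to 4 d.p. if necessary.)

Substitute x_2 = (x_2/x_1)·x_1 into the budget: x_1* = m/(p_1 + p_2·(x_2/x_1)).
Numerically x_2/x_1 = 0.702927, so x_1* = 79/(1.25 + 6·0.702927) = 14.4489 and x_2* = 0.702927·14.4489 = 10.1565.
Expenditure on x_2: 6·10.1565 = 60.9389; share = 0.7714.

share on x_2 = 0.7714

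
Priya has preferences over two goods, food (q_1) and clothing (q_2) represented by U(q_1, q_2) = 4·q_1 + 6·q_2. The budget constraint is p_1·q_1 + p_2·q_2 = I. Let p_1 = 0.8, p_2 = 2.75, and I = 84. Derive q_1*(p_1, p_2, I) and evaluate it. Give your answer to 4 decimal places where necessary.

Linear utility — the consumer picks whichever good has higher MU/price: 4/0.8 = 5 vs 6/2.75 = 2.1818.
q_1 gives more utility per dollar, so spend all income on q_1: q_1* = I/p_1, q_2* = 0.
Numerically: q_1* = 105, q_2* = 0.

q_1* = 105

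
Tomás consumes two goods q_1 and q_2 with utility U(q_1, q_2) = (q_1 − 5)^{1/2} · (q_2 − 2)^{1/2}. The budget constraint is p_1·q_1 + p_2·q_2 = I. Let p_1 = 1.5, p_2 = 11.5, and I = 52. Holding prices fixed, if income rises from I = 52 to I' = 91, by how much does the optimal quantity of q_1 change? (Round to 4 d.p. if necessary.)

Δq_1* = 13

This is Cobb-Douglas in (q_1−5, q_2−2): tangency gives 0.5·p_2·(q_2−2) = 0.5·p_1·(q_1−5).
Substituting into the budget: q_1* = 5 + 0.5·(I − 5·p_1 − 2·p_2)/p_1, and q_2* = 2 + 0.5·(…)/p_2.
Discretionary income = 52 − 5·1.5 − 2·11.5 = 21.5; q_1* = 5 + 0.5·21.5/1.5 = 12.1667.
At I' = 91: q_1* = 25.1667. Change: 25.1667 − 12.1667 = 13.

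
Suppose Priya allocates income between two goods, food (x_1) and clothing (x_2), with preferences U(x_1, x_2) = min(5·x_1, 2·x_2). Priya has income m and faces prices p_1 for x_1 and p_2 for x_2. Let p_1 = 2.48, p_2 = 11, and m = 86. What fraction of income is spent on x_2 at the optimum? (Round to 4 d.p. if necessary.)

share on x_2 = 0.9173

With perfect complements, no substitution: consume in ratio x_1:x_2 = 2:5.
Budget: p_1·x_1 + p_2·(5/2)·x_1 = m, so (2·p_1 + 5·p_2)·x_1 = 2·m.
Demand: x_1*(p_1,p_2,m) = 2·m/(2·p_1 + 5·p_2), x_2* = 5·m/(2·p_1 + 5·p_2).
Here 2·2.48 + 5·11 = 59.96, giving x_1* = 2.8686 and x_2* = 7.1714.
Expenditure on x_2: 11·7.1714 = 78.8859; share = 0.9173.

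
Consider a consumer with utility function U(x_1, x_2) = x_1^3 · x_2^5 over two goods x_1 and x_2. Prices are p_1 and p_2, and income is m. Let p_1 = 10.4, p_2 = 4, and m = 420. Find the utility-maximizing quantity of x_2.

x_2* = 65.625

Tangency: MRS = (3/5)·x_2/x_1 = p_1/p_2.
Rearranging, p_2·x_2 = (5/3)·p_1·x_1. Substituting into the budget gives p_1·x_1·(1 + (5/3)) = m.
Demand: x_1*(p_1,p_2,m) = 0.375·m/p_1 and x_2* = 0.625·m/p_2.
At p_1=10.4, p_2=4, m=420: x_2* = 0.625·420/4 = 65.625.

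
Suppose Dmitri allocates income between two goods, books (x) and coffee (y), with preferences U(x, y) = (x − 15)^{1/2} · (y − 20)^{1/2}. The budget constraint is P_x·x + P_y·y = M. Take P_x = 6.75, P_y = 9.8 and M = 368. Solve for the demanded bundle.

After buying the subsistence bundle (15, 20), a share 0.5 of the remaining income goes to x: x* = 15 + 0.5·(M − 15P_x − 20P_y)/P_x.
Discretionary income = 368 − 15·6.75 − 20·9.8 = 70.75; x* = 15 + 0.5·70.75/6.75 = 20.2407; y* = 20 + 0.5·70.75/9.8 = 23.6097.

x* = 20.2407, y* = 23.6097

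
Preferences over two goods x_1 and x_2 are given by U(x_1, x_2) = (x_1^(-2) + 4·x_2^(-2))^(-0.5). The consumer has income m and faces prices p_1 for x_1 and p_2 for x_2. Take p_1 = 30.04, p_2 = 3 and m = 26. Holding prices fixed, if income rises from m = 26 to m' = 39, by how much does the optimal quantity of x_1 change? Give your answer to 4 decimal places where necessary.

From the CES first-order condition, (1/4)·(x_2/x_1)^(3) = p_1/p_2.
Hence x_2/x_1 = (4·p_1/p_2)^(1/(3)), i.e. raised to the 1/3 power.
With the ratio pinned down, the budget gives x_1* = m/(p_1 + p_2·(x_2/x_1)) and x_2* = (x_2/x_1)·x_1*.
Numerically x_2/x_1 = 3.421471, so x_1* = 26/(30.04 + 3·3.421471) = 0.6451.
At m' = 39: x_1* = 0.9676. Change: 0.9676 − 0.6451 = 0.3225.

Δx_1* = 0.3225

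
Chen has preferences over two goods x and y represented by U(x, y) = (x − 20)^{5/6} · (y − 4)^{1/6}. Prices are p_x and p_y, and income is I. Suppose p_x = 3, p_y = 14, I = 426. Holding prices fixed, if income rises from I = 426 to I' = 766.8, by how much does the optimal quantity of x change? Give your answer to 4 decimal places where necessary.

Δx* = 94.6667

This is Cobb-Douglas in (x−20, y−4): tangency gives 5/6·p_y·(y−4) = 1/6·p_x·(x−20).
Substituting into the budget: x* = 20 + 5/6·(I − 20·p_x − 4·p_y)/p_x, and y* = 4 + 1/6·(…)/p_y.
Discretionary income = 426 − 20·3 − 4·14 = 310; x* = 20 + 5/6·310/3 = 106.1111.
At I' = 766.8: x* = 200.7778. Change: 200.7778 − 106.1111 = 94.6667.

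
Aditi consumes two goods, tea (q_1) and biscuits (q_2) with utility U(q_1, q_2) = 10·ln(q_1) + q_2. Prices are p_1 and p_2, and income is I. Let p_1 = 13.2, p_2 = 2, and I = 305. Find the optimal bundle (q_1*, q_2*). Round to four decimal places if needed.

q_1* = 1.5152, q_2* = 142.5

MU_q_1 = 10/q_1, MU_q_2 = 1. Tangency: 10/q_1 = p_1/p_2.
So q_1*(p_1,p_2) = 10·p_2/p_1, independent of income; and q_2* = (I − 10·p_2)/p_2.
At the given prices: q_1* = 10·2/13.2 = 1.5152, and q_2* = 142.5.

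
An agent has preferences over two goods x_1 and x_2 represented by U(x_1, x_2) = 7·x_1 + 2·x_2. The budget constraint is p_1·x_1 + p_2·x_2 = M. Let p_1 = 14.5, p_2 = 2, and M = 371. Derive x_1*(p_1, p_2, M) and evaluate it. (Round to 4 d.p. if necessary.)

x_1* = 0

Linear utility — the consumer picks whichever good has higher MU/price: 7/14.5 = 0.4828 vs 2/2 = 1.
x_2 gives more utility per dollar, so spend all income on x_2: x_2* = M/p_2, x_1* = 0.
Numerically: x_1* = 0, x_2* = 185.5.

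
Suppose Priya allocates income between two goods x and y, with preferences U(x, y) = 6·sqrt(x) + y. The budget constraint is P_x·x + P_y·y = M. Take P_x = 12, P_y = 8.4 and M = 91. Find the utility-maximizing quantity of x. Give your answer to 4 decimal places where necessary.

x* = 4.41

Set MRS = P_x/P_y: 3·x^(−1/2) = P_x/P_y.
Thus x* = (3·P_y/P_x)² — independent of M — with the rest of income spent on y.
Plugging in: x* = (3·8.4/12)² = 4.41.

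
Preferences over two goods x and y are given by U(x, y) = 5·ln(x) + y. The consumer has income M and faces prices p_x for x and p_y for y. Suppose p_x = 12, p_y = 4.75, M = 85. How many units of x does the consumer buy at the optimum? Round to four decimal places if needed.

Set MRS = p_x/p_y: (5/x)/1 = p_x/p_y.
So x*(p_x,p_y) = 5·p_y/p_x, independent of income; and y* = (M − 5·p_y)/p_y.
At the given prices: x* = 5·4.75/12 = 1.9792.

x* = 1.9792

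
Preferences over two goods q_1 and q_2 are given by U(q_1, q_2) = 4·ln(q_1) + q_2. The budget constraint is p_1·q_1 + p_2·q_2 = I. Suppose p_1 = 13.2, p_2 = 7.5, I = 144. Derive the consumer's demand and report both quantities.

q_1* = 2.2727, q_2* = 15.2

Set MRS = p_1/p_2: (4/q_1)/1 = p_1/p_2.
So q_1*(p_1,p_2) = 4·p_2/p_1, independent of income; and q_2* = (I − 4·p_2)/p_2.
At the given prices: q_1* = 4·7.5/13.2 = 2.2727, and q_2* = 15.2.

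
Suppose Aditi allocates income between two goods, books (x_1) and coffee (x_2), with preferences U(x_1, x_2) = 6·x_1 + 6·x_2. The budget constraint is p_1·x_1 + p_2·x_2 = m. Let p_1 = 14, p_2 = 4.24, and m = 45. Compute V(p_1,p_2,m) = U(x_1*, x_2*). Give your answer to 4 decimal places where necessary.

Linear utility — the consumer picks whichever good has higher MU/price: 6/14 = 0.4286 vs 6/4.24 = 1.4151.
x_2 gives more utility per dollar, so spend all income on x_2: x_2* = m/p_2, x_1* = 0.
Numerically: x_1* = 0, x_2* = 10.6132.
Utility at the optimum: U(0, 10.6132) = 63.6792.

V = 63.6792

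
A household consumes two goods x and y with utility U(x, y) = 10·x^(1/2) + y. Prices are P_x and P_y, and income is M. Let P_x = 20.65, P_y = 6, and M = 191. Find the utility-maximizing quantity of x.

x* = 2.1106

Thus x* = (5·P_y/P_x)² — independent of M — with the rest of income spent on y.
Plugging in: x* = (5·6/20.65)² = 2.1106.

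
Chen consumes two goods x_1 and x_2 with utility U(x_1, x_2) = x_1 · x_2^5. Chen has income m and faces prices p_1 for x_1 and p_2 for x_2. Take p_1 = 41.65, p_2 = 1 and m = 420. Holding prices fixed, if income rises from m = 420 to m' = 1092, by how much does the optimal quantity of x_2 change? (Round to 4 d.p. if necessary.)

Δx_2* = 560

Tangency: MRS = (1/5)·x_2/x_1 = p_1/p_2.
So p_2·x_2 = 5·p_1·x_1; combined with the budget, a share 1/6 of income goes to x_1.
Demand: x_1*(p_1,p_2,m) = 1/6·m/p_1 and x_2* = 5/6·m/p_2.
At p_1=41.65, p_2=1, m=420: x_2* = 5/6·420/1 = 350.
At m' = 1092: x_2* = 910. Change: 910 − 350 = 560.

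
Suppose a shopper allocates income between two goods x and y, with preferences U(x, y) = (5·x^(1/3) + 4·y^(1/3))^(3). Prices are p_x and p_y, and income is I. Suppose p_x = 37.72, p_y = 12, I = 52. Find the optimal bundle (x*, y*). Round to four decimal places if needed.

x* = 0.6077, y* = 2.4232

From the CES first-order condition, (5/4)·(y/x)^(2/3) = p_x/p_y.
Hence y/x = ((4/5)·p_x/p_y)^(1/(2/3)), i.e. raised to the 1.5 power.
With the ratio pinned down, the budget gives x* = I/(p_x + p_y·(y/x)) and y* = (y/x)·x*.
Numerically y/x = 3.987683, so x* = 52/(37.72 + 12·3.987683) = 0.6077 and y* = 3.987683·0.6077 = 2.4232.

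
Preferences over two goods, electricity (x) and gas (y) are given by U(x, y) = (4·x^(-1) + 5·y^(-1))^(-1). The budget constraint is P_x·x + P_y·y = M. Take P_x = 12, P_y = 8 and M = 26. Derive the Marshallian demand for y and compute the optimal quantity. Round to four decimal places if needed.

From the CES first-order condition, (4/5)·(y/x)^(2) = P_x/P_y.
Solve for the ratio: y/x = [(5/4)·P_x/P_y]^(0.5).
Substitute y = (y/x)·x into the budget: x* = M/(P_x + P_y·(y/x)).
Numerically y/x = 1.369306, so x* = 26/(12 + 8·1.369306) = 1.1327 and y* = 1.369306·1.1327 = 1.551.

y* = 1.551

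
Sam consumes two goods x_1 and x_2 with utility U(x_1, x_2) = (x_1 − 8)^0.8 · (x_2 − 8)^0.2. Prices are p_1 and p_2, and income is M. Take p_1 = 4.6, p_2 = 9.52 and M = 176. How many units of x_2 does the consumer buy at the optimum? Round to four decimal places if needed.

x_2* = 9.3244

Let x_1' = x_1−8, x_2' = x_2−8. MRS = 4·x_2'/x_1' = p_1/p_2.
Substituting into the budget: x_1* = 8 + 0.8·(M − 8·p_1 − 8·p_2)/p_1, and x_2* = 8 + 0.2·(…)/p_2.
Discretionary income = 176 − 8·4.6 − 8·9.52 = 63.04; x_2* = 8 + 0.2·63.04/9.52 = 9.3244.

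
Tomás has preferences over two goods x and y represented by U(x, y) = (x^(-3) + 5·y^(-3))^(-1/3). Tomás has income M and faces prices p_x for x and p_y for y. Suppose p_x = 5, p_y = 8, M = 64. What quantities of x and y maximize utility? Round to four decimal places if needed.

MU_x ∝ x^(-4), MU_y ∝ 5·y^(-4), so MRS = (1/5)·(y/x)^(4) = p_x/p_y.
Hence y/x = (5·p_x/p_y)^(1/(4)), i.e. raised to the 0.25 power.
Substitute y = (y/x)·x into the budget: x* = M/(p_x + p_y·(y/x)).
Numerically y/x = 1.329574, so x* = 64/(5 + 8·1.329574) = 4.093 and y* = 1.329574·4.093 = 5.4419.

x* = 4.093, y* = 5.4419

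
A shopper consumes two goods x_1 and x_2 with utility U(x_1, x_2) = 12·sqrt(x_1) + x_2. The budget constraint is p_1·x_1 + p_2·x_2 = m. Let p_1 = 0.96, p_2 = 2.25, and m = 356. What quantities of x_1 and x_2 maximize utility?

x_1* = 197.7539, x_2* = 73.8472

Set MRS = p_1/p_2: 6·x_1^(−1/2) = p_1/p_2.
Solve: √x_1 = 6·p_2/p_1, so x_1*(p_1,p_2) = (6·p_2/p_1)², and x_2* = (m − p_1·x_1*)/p_2.
Plugging in: x_1* = (6·2.25/0.96)² = 197.7539, x_2* = 73.8472.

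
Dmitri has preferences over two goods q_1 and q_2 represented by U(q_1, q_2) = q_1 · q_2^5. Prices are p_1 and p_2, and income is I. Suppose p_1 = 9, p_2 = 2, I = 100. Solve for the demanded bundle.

The MRS is (1/5)·q_2/q_1. Set MRS = p_1/p_2.
So p_2·q_2 = 5·p_1·q_1; combined with the budget, a share 1/6 of income goes to q_1.
Demand: q_1*(p_1,p_2,I) = 1/6·I/p_1 and q_2* = 5/6·I/p_2.
At p_1=9, p_2=2, I=100: q_1* = 1/6·100/9 = 1.8519, q_2* = 41.6667.

q_1* = 1.8519, q_2* = 41.6667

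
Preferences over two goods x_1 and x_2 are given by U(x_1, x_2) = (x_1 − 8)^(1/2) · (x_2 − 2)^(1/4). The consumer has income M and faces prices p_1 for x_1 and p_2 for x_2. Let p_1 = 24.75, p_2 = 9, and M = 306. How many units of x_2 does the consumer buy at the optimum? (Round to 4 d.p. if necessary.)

Discretionary income = 306 − 8·24.75 − 2·9 = 90; x_2* = 2 + 1/3·90/9 = 5.3333.

x_2* = 5.3333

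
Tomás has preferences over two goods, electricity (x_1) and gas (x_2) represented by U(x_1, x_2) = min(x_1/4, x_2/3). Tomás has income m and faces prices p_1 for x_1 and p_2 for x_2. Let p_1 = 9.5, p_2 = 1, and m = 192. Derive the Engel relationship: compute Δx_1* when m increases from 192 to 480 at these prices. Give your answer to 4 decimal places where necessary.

Δx_1* = 28.0976

With perfect complements, no substitution: consume in ratio x_1:x_2 = 4:3.
Budget: p_1·x_1 + p_2·(3/4)·x_1 = m, so (4·p_1 + 3·p_2)·x_1 = 4·m.
Demand: x_1*(p_1,p_2,m) = 4·m/(4·p_1 + 3·p_2), x_2* = 3·m/(4·p_1 + 3·p_2).
Here 4·9.5 + 3·1 = 41, giving x_1* = 18.7317.
At m' = 480: x_1* = 46.8293. Change: 46.8293 − 18.7317 = 28.0976.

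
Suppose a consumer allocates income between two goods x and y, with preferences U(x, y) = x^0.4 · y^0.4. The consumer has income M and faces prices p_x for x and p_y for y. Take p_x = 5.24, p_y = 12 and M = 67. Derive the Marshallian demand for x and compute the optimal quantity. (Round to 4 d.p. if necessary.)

Tangency: MRS = y/x = p_x/p_y.
Rearranging, p_y·y = p_x·x. Substituting into the budget gives p_x·x·(1 + 1) = M.
Demand: x*(p_x,p_y,M) = 0.5·M/p_x and y* = 0.5·M/p_y.
At p_x=5.24, p_y=12, M=67: x* = 0.5·67/5.24 = 6.3931.

x* = 6.3931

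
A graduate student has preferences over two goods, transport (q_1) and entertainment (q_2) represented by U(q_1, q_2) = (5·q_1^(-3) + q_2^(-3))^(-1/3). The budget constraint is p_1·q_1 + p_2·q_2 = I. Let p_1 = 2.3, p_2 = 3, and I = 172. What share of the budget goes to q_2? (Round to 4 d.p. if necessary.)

share on q_2 = 0.4494

MU_q_1 ∝ 5·q_1^(-4), MU_q_2 ∝ q_2^(-4), so MRS = 5·(q_2/q_1)^(4) = p_1/p_2.
Solve for the ratio: q_2/q_1 = [(1/5)·p_1/p_2]^(0.25).
With the ratio pinned down, the budget gives q_1* = I/(p_1 + p_2·(q_2/q_1)) and q_2* = (q_2/q_1)·q_1*.
Numerically q_2/q_1 = 0.625762, so q_1* = 172/(2.3 + 3·0.625762) = 41.1751 and q_2* = 0.625762·41.1751 = 25.7658.
Expenditure on q_2: 3·25.7658 = 77.2974; share = 0.4494.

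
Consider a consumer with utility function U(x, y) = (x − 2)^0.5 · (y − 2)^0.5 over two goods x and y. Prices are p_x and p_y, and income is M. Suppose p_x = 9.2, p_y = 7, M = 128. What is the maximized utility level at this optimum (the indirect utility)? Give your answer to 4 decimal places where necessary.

V = 5.9564

This is Cobb-Douglas in (x−2, y−2): tangency gives 0.5·p_y·(y−2) = 0.5·p_x·(x−2).
After buying the subsistence bundle (2, 2), a share 0.5 of the remaining income goes to x: x* = 2 + 0.5·(M − 2p_x − 2p_y)/p_x.
Discretionary income = 128 − 2·9.2 − 2·7 = 95.6; x* = 2 + 0.5·95.6/9.2 = 7.1957; y* = 2 + 0.5·95.6/7 = 8.8286.
Utility at the optimum: U(7.1957, 8.8286) = 5.9564.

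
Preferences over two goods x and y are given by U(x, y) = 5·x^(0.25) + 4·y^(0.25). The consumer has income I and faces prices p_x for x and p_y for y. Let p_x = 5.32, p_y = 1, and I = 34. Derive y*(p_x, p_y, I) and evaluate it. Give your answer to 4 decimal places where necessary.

y* = 19.1946

MRS = MU_x/MU_y = (5/4)·(y/x)^(0.75). Set equal to p_x/p_y.
Hence y/x = ((4/5)·p_x/p_y)^(1/(0.75)), i.e. raised to the 4/3 power.
Substitute y = (y/x)·x into the budget: x* = I/(p_x + p_y·(y/x)).
Numerically y/x = 6.897137, so x* = 34/(5.32 + 1·6.897137) = 2.783 and y* = 6.897137·2.783 = 19.1946.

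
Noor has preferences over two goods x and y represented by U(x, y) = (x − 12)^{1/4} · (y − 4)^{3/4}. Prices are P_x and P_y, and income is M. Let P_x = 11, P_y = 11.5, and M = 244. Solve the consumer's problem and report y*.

Substituting into the budget: x* = 12 + 0.25·(M − 12·P_x − 4·P_y)/P_x, and y* = 4 + 0.75·(…)/P_y.
Discretionary income = 244 − 12·11 − 4·11.5 = 66; y* = 4 + 0.75·66/11.5 = 8.3043.

y* = 8.3043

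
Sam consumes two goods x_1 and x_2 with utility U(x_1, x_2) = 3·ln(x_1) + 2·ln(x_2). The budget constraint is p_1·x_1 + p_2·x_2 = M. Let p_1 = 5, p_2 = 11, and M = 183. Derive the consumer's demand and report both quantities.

x_1* = 21.96, x_2* = 6.6545

At p_1=5, p_2=11, M=183: x_1* = 0.6·183/5 = 21.96, x_2* = 6.6545.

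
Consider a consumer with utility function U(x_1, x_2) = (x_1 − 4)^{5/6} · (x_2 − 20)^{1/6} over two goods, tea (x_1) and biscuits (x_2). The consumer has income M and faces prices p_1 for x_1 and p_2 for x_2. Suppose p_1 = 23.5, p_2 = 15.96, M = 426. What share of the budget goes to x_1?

share on x_1 = 0.2457

Let x_1' = x_1−4, x_2' = x_2−20. MRS = 5·x_2'/x_1' = p_1/p_2.
After buying the subsistence bundle (4, 20), a share 5/6 of the remaining income goes to x_1: x_1* = 4 + 5/6·(M − 4p_1 − 20p_2)/p_1.
Discretionary income = 426 − 4·23.5 − 20·15.96 = 12.8; x_1* = 4 + 5/6·12.8/23.5 = 4.4539; x_2* = 20 + 1/6·12.8/15.96 = 20.1337.
Expenditure on x_1: 23.5·4.4539 = 104.6667; share = 0.2457.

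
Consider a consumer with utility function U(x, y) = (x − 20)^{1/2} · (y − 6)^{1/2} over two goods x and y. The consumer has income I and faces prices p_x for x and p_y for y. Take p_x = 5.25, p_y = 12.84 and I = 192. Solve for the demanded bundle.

x* = 20.9486, y* = 6.3879

Let x' = x−20, y' = y−6. MRS = y'/x' = p_x/p_y.
Substituting into the budget: x* = 20 + 0.5·(I − 20·p_x − 6·p_y)/p_x, and y* = 6 + 0.5·(…)/p_y.
Discretionary income = 192 − 20·5.25 − 6·12.84 = 9.96; x* = 20 + 0.5·9.96/5.25 = 20.9486; y* = 6 + 0.5·9.96/12.84 = 6.3879.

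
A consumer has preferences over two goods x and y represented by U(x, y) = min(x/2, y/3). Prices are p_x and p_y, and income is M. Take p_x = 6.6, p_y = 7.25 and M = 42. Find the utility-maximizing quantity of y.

y* = 3.6052

Leontief preferences: the optimum is at the kink where x/2 = y/3, i.e. y = (3/2)·x.
Budget: p_x·x + p_y·(3/2)·x = M, so (2·p_x + 3·p_y)·x = 2·M.
Demand: x*(p_x,p_y,M) = 2·M/(2·p_x + 3·p_y), y* = 3·M/(2·p_x + 3·p_y).
Here 2·6.6 + 3·7.25 = 34.95, giving y* = 3.6052.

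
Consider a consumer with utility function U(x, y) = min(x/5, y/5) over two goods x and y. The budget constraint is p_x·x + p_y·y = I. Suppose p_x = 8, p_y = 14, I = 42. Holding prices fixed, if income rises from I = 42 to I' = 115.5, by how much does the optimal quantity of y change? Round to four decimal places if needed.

Δy* = 3.3409

Leontief preferences: the optimum is at the kink where x/5 = y/5, i.e. y = x.
Budget: p_x·x + p_y·x = I, so (5·p_x + 5·p_y)·x = 5·I.
Demand: x*(p_x,p_y,I) = 5·I/(5·p_x + 5·p_y), y* = 5·I/(5·p_x + 5·p_y).
Here 5·8 + 5·14 = 110, giving y* = 1.9091.
At I' = 115.5: y* = 5.25. Change: 5.25 − 1.9091 = 3.3409.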